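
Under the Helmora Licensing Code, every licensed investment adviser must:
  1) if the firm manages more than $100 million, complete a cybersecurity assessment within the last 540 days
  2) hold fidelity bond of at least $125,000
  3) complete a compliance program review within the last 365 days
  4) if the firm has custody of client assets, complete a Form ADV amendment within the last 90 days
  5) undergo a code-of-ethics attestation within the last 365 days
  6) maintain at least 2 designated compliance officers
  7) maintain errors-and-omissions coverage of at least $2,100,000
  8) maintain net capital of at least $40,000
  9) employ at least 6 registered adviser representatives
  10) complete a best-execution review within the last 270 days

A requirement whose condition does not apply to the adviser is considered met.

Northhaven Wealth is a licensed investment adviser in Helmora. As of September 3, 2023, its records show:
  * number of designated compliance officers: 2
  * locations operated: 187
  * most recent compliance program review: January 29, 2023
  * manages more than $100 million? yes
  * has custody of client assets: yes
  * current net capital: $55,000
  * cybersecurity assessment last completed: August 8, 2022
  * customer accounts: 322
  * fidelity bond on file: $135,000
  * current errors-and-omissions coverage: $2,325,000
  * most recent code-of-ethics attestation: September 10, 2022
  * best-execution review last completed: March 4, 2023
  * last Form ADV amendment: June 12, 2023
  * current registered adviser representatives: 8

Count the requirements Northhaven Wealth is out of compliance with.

0

1. condition 'manages more than $100 million' holds; cybersecurity assessment 391 days ago vs limit 540 → met
2. fidelity bond $135,000 ≥ $125,000 → met
3. compliance program review 217 days ago vs limit 365 → met
4. condition 'has custody of client assets' holds; Form ADV amendment 83 days ago vs limit 90 → met
5. code-of-ethics attestation 358 days ago vs limit 365 → met
6. designated compliance officers 2 ≥ 2 → met
7. errors-and-omissions coverage $2,325,000 ≥ $2,100,000 → met
8. net capital $55,000 ≥ $40,000 → met
9. registered adviser representatives 8 ≥ 6 → met
10. best-execution review 183 days ago vs limit 270 → met
Not met: 0 of 10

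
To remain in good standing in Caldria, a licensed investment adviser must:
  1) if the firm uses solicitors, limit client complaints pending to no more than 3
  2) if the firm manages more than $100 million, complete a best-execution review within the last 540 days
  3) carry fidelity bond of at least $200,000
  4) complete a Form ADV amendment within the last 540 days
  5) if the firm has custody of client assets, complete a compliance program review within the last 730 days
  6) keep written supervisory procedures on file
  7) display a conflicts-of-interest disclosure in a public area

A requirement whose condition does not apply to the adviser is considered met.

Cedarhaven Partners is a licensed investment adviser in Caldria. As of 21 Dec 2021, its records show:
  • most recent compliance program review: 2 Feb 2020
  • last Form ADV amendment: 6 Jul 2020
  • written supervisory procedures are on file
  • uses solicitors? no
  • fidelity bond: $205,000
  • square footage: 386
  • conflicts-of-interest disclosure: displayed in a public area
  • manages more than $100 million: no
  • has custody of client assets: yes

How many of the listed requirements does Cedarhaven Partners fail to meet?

0

1. condition 'uses solicitors' does not hold → requirement n/a → met
2. condition 'manages more than $100 million' does not hold → requirement n/a → met
3. fidelity bond $205,000 ≥ $200,000 → met
4. Form ADV amendment 533 days ago vs limit 540 → met
5. condition 'has custody of client assets' holds; compliance program review 688 days ago vs limit 730 → met
6. written supervisory procedures present → met
7. conflicts-of-interest disclosure present → met
Not met: 0 of 7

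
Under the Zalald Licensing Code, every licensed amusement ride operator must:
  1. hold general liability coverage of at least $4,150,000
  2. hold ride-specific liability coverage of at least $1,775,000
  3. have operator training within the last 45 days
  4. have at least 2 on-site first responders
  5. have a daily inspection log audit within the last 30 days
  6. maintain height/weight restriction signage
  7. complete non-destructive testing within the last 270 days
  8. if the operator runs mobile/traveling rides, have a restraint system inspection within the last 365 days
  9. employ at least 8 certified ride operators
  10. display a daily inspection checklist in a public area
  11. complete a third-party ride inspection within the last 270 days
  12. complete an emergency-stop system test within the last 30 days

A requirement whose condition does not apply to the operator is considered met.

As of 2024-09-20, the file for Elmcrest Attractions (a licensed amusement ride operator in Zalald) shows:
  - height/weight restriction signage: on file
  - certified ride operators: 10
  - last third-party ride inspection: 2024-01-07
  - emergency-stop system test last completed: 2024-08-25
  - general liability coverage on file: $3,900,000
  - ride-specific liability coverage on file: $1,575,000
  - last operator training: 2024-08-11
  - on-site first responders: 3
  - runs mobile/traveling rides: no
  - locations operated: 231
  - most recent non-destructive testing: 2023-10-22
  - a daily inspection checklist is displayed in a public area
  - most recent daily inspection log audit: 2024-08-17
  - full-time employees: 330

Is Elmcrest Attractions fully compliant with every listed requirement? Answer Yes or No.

1. general liability coverage $3,900,000 < $4,150,000 → not met
2. ride-specific liability coverage $1,575,000 < $1,775,000 → not met
3. operator training 40 days ago vs limit 45 → met
4. on-site first responders 3 ≥ 2 → met
5. daily inspection log audit 34 days ago vs limit 30 → not met
6. height/weight restriction signage present → met
7. non-destructive testing 334 days ago vs limit 270 → not met
8. condition 'runs mobile/traveling rides' does not hold → requirement n/a → met
9. certified ride operators 10 ≥ 8 → met
10. daily inspection checklist present → met
11. third-party ride inspection 257 days ago vs limit 270 → met
12. emergency-stop system test 26 days ago vs limit 30 → met
Not met: 1, 2, 5, 7

No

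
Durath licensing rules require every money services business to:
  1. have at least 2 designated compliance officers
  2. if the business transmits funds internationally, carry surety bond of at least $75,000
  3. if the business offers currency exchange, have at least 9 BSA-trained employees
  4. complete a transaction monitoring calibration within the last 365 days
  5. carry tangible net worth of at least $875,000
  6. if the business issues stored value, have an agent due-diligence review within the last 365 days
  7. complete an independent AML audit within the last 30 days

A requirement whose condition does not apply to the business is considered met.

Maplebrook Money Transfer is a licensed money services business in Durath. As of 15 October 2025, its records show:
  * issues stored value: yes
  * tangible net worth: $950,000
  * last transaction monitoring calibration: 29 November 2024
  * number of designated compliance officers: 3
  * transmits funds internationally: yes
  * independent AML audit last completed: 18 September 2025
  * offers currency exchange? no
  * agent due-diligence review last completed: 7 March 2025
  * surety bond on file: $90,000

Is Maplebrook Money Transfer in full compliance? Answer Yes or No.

Yes

1. designated compliance officers 3 ≥ 2 → met
2. condition 'transmits funds internationally' holds; surety bond $90,000 ≥ $75,000 → met
3. condition 'offers currency exchange' does not hold → requirement n/a → met
4. transaction monitoring calibration 320 days ago vs limit 365 → met
5. tangible net worth $950,000 ≥ $875,000 → met
6. condition 'issues stored value' holds; agent due-diligence review 222 days ago vs limit 365 → met
7. independent AML audit 27 days ago vs limit 30 → met
All met.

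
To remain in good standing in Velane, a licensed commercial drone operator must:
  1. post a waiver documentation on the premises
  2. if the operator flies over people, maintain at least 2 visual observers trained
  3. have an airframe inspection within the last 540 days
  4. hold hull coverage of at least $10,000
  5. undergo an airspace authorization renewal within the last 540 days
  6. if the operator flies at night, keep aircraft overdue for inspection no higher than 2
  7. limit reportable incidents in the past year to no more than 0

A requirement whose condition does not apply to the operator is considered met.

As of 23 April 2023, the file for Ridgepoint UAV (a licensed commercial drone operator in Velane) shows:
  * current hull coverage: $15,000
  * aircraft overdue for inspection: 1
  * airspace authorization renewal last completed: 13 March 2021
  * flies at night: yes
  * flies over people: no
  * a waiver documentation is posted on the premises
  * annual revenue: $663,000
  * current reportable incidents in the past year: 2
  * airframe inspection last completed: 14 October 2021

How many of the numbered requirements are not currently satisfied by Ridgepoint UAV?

1. waiver documentation present → met
2. condition 'flies over people' does not hold → requirement n/a → met
3. airframe inspection 556 days ago vs limit 540 → not met
4. hull coverage $15,000 ≥ $10,000 → met
5. airspace authorization renewal 771 days ago vs limit 540 → not met
6. condition 'flies at night' holds; aircraft overdue for inspection 1 ≤ 2 → met
7. reportable incidents in the past year 2 > 0 → not met
Not met: 3 of 7

3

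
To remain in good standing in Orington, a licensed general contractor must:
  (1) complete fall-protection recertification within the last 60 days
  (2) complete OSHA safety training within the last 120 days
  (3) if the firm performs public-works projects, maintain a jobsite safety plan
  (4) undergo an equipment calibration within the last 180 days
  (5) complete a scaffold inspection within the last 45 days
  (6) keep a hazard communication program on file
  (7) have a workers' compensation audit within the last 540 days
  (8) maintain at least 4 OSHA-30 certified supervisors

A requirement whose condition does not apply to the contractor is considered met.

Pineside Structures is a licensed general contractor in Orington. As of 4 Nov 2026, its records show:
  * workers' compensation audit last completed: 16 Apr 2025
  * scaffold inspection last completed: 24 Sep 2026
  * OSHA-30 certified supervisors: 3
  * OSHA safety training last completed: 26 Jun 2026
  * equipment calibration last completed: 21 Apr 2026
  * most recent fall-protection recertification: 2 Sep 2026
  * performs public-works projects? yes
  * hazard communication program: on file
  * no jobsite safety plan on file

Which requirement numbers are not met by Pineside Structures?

1, 2, 3, 4, 7, 8

1. fall-protection recertification 63 days ago vs limit 60 → not met
2. OSHA safety training 131 days ago vs limit 120 → not met
3. condition 'performs public-works projects' holds; jobsite safety plan absent → not met
4. equipment calibration 197 days ago vs limit 180 → not met
5. scaffold inspection 41 days ago vs limit 45 → met
6. hazard communication program present → met
7. workers' compensation audit 567 days ago vs limit 540 → not met
8. OSHA-30 certified supervisors 3 < 4 → not met
Not met: 1, 2, 3, 4, 7, 8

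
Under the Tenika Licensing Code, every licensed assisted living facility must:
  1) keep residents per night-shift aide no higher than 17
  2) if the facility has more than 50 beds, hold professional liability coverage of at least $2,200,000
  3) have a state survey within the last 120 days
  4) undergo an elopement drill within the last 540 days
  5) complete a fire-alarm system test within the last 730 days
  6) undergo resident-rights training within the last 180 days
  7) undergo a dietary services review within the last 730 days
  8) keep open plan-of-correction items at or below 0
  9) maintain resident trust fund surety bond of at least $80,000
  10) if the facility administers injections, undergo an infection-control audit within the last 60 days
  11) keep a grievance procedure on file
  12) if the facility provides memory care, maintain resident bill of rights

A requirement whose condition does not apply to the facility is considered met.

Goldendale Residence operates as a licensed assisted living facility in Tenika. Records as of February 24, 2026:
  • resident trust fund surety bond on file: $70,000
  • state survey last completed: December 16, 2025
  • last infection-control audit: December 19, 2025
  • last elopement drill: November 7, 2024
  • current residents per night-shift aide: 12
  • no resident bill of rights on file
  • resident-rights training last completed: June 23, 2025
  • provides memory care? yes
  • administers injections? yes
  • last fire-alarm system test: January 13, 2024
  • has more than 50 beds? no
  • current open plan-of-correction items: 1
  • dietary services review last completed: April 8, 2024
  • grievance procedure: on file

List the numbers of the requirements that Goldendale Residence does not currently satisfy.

5, 6, 8, 9, 10, 12

1. residents per night-shift aide 12 ≤ 17 → met
2. condition 'has more than 50 beds' does not hold → requirement n/a → met
3. state survey 70 days ago vs limit 120 → met
4. elopement drill 474 days ago vs limit 540 → met
5. fire-alarm system test 773 days ago vs limit 730 → not met
6. resident-rights training 246 days ago vs limit 180 → not met
7. dietary services review 687 days ago vs limit 730 → met
8. open plan-of-correction items 1 > 0 → not met
9. resident trust fund surety bond $70,000 < $80,000 → not met
10. condition 'administers injections' holds; infection-control audit 67 days ago vs limit 60 → not met
11. grievance procedure present → met
12. condition 'provides memory care' holds; resident bill of rights absent → not met
Not met: 5, 6, 8, 9, 10, 12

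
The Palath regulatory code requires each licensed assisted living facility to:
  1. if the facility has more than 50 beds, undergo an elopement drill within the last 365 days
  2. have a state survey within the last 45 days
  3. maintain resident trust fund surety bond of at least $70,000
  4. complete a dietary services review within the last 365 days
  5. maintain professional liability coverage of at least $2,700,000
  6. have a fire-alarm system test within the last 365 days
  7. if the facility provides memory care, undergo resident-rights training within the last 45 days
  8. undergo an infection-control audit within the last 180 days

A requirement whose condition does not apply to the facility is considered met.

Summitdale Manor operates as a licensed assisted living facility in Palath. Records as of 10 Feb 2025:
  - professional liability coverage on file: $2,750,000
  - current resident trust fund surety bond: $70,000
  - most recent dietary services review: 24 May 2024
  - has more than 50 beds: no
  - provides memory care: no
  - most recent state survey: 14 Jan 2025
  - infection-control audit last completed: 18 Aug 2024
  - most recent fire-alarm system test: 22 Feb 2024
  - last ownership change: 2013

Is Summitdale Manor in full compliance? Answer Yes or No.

Yes

1. condition 'has more than 50 beds' does not hold → requirement n/a → met
2. state survey 27 days ago vs limit 45 → met
3. resident trust fund surety bond $70,000 ≥ $70,000 → met
4. dietary services review 262 days ago vs limit 365 → met
5. professional liability coverage $2,750,000 ≥ $2,700,000 → met
6. fire-alarm system test 354 days ago vs limit 365 → met
7. condition 'provides memory care' does not hold → requirement n/a → met
8. infection-control audit 176 days ago vs limit 180 → met
All met.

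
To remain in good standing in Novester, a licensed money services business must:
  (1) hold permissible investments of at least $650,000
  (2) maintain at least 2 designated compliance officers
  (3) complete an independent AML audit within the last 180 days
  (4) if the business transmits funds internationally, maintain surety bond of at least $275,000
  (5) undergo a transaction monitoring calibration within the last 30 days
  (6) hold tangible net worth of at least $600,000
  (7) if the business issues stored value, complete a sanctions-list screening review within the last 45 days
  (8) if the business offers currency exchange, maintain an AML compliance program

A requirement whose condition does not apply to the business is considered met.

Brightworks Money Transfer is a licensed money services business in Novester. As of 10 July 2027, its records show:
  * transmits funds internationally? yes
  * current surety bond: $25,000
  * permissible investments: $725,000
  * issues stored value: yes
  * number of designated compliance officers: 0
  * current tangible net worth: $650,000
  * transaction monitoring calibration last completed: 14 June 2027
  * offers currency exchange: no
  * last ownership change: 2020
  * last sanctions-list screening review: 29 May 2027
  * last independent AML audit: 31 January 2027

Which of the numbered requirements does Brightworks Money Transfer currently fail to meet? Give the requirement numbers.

2, 4

1. permissible investments $725,000 ≥ $650,000 → met
2. designated compliance officers 0 < 2 → not met
3. independent AML audit 160 days ago vs limit 180 → met
4. condition 'transmits funds internationally' holds; surety bond $25,000 < $275,000 → not met
5. transaction monitoring calibration 26 days ago vs limit 30 → met
6. tangible net worth $650,000 ≥ $600,000 → met
7. condition 'issues stored value' holds; sanctions-list screening review 42 days ago vs limit 45 → met
8. condition 'offers currency exchange' does not hold → requirement n/a → met
Not met: 2, 4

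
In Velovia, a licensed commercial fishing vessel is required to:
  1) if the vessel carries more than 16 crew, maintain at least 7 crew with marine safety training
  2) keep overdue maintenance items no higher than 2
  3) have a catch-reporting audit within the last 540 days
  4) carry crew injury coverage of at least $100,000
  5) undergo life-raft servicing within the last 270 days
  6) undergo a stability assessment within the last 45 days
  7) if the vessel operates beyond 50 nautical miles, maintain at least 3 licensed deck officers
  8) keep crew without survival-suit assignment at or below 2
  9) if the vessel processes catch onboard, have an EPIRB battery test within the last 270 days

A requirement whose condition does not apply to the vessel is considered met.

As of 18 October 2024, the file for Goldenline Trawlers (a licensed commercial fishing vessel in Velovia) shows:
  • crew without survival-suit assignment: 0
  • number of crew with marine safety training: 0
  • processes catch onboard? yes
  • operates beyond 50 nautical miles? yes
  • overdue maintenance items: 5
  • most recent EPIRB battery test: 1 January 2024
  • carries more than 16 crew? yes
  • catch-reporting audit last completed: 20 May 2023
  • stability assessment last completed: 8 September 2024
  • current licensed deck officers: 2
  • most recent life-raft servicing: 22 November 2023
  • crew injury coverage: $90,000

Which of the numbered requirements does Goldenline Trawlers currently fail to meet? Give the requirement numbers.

1, 2, 4, 5, 7, 9

1. condition 'carries more than 16 crew' holds; crew with marine safety training 0 < 7 → not met
2. overdue maintenance items 5 > 2 → not met
3. catch-reporting audit 517 days ago vs limit 540 → met
4. crew injury coverage $90,000 < $100,000 → not met
5. life-raft servicing 331 days ago vs limit 270 → not met
6. stability assessment 40 days ago vs limit 45 → met
7. condition 'operates beyond 50 nautical miles' holds; licensed deck officers 2 < 3 → not met
8. crew without survival-suit assignment 0 ≤ 2 → met
9. condition 'processes catch onboard' holds; EPIRB battery test 291 days ago vs limit 270 → not met
Not met: 1, 2, 4, 5, 7, 9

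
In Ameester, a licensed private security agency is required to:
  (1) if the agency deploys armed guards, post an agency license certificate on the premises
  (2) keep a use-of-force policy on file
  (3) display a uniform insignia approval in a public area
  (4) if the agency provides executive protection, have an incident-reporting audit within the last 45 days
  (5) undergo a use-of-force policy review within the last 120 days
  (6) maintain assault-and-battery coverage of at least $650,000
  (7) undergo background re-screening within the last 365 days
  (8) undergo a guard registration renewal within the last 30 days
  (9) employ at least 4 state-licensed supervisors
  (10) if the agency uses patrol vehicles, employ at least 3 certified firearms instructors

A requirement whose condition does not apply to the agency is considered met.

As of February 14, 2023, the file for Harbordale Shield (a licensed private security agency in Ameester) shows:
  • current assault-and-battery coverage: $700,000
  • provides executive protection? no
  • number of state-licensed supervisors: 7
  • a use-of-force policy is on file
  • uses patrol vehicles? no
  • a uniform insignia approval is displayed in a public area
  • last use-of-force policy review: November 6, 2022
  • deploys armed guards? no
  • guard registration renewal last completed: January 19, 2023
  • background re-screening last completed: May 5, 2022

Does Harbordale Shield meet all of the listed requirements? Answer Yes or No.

1. condition 'deploys armed guards' does not hold → requirement n/a → met
2. use-of-force policy present → met
3. uniform insignia approval present → met
4. condition 'provides executive protection' does not hold → requirement n/a → met
5. use-of-force policy review 100 days ago vs limit 120 → met
6. assault-and-battery coverage $700,000 ≥ $650,000 → met
7. background re-screening 285 days ago vs limit 365 → met
8. guard registration renewal 26 days ago vs limit 30 → met
9. state-licensed supervisors 7 ≥ 4 → met
10. condition 'uses patrol vehicles' does not hold → requirement n/a → met
All met.

Yes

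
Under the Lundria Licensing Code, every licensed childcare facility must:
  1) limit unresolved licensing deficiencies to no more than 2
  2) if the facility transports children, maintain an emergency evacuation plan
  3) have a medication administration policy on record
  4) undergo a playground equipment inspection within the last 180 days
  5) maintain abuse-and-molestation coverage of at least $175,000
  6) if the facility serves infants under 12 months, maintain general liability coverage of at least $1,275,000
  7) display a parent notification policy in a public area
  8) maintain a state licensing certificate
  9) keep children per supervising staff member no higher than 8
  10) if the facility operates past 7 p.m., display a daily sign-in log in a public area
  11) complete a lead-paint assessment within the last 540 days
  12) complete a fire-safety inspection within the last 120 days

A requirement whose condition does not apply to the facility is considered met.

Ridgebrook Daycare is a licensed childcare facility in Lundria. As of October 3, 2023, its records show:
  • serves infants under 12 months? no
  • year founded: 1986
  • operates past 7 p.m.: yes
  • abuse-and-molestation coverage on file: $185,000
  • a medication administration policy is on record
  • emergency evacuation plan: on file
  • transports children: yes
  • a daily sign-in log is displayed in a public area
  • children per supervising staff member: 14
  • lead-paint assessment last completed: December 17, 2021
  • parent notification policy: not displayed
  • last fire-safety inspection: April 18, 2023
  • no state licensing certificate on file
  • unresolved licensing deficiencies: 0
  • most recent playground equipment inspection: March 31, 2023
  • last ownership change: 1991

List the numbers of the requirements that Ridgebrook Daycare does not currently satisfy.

4, 7, 8, 9, 11, 12

1. unresolved licensing deficiencies 0 ≤ 2 → met
2. condition 'transports children' holds; emergency evacuation plan present → met
3. medication administration policy present → met
4. playground equipment inspection 186 days ago vs limit 180 → not met
5. abuse-and-molestation coverage $185,000 ≥ $175,000 → met
6. condition 'serves infants under 12 months' does not hold → requirement n/a → met
7. parent notification policy absent → not met
8. state licensing certificate absent → not met
9. children per supervising staff member 14 > 8 → not met
10. condition 'operates past 7 p.m.' holds; daily sign-in log present → met
11. lead-paint assessment 655 days ago vs limit 540 → not met
12. fire-safety inspection 168 days ago vs limit 120 → not met
Not met: 4, 7, 8, 9, 11, 12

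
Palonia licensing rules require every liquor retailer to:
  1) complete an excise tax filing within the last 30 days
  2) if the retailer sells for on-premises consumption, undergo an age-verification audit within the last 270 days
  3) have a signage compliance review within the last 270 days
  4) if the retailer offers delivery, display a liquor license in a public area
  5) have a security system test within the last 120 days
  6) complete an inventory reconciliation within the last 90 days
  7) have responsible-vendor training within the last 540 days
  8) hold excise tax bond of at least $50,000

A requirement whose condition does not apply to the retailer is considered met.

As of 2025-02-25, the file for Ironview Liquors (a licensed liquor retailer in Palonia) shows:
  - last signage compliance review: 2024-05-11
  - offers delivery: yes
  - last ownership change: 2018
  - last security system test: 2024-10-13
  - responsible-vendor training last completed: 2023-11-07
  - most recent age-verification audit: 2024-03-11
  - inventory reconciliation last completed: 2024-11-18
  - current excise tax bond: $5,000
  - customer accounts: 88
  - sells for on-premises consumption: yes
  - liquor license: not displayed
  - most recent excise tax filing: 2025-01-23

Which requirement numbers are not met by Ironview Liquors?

1. excise tax filing 33 days ago vs limit 30 → not met
2. condition 'sells for on-premises consumption' holds; age-verification audit 351 days ago vs limit 270 → not met
3. signage compliance review 290 days ago vs limit 270 → not met
4. condition 'offers delivery' holds; liquor license absent → not met
5. security system test 135 days ago vs limit 120 → not met
6. inventory reconciliation 99 days ago vs limit 90 → not met
7. responsible-vendor training 476 days ago vs limit 540 → met
8. excise tax bond $5,000 < $50,000 → not met
Not met: 1, 2, 3, 4, 5, 6, 8

1, 2, 3, 4, 5, 6, 8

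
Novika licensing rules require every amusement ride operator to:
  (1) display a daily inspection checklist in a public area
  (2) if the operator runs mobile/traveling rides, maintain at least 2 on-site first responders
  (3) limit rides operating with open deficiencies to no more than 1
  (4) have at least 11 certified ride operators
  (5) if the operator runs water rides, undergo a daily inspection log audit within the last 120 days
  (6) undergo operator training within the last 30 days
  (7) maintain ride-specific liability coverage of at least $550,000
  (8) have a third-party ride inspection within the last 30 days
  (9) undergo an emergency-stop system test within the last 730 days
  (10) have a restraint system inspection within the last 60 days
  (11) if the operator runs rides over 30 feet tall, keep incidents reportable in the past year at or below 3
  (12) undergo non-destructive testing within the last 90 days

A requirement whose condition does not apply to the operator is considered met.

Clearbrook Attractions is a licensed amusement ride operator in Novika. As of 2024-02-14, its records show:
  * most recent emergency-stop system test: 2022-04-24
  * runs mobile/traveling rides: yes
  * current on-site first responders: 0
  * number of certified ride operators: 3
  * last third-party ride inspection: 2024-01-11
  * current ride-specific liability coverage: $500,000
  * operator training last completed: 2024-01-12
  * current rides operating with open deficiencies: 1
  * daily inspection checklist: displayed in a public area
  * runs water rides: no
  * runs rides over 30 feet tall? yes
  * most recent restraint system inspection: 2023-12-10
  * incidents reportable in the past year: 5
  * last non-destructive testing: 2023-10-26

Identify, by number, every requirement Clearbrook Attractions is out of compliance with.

2, 4, 6, 7, 8, 10, 11, 12

1. daily inspection checklist present → met
2. condition 'runs mobile/traveling rides' holds; on-site first responders 0 < 2 → not met
3. rides operating with open deficiencies 1 ≤ 1 → met
4. certified ride operators 3 < 11 → not met
5. condition 'runs water rides' does not hold → requirement n/a → met
6. operator training 33 days ago vs limit 30 → not met
7. ride-specific liability coverage $500,000 < $550,000 → not met
8. third-party ride inspection 34 days ago vs limit 30 → not met
9. emergency-stop system test 661 days ago vs limit 730 → met
10. restraint system inspection 66 days ago vs limit 60 → not met
11. condition 'runs rides over 30 feet tall' holds; incidents reportable in the past year 5 > 3 → not met
12. non-destructive testing 111 days ago vs limit 90 → not met
Not met: 2, 4, 6, 7, 8, 10, 11, 12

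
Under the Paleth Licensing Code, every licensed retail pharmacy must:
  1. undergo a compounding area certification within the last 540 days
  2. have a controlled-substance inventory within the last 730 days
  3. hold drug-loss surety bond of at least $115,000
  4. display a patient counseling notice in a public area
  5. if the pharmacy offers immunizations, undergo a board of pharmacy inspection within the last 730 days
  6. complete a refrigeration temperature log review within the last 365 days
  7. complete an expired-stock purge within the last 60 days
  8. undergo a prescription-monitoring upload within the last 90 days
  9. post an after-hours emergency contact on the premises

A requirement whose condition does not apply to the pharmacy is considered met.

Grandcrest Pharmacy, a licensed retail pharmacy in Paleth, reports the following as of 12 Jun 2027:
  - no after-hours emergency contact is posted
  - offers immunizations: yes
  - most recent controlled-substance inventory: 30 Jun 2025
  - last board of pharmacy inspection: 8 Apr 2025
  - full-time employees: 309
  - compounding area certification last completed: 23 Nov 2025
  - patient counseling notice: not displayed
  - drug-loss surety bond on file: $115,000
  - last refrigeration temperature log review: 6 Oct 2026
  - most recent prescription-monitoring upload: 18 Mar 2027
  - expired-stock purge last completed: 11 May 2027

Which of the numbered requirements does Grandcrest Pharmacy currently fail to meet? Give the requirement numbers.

1. compounding area certification 566 days ago vs limit 540 → not met
2. controlled-substance inventory 712 days ago vs limit 730 → met
3. drug-loss surety bond $115,000 ≥ $115,000 → met
4. patient counseling notice absent → not met
5. condition 'offers immunizations' holds; board of pharmacy inspection 795 days ago vs limit 730 → not met
6. refrigeration temperature log review 249 days ago vs limit 365 → met
7. expired-stock purge 32 days ago vs limit 60 → met
8. prescription-monitoring upload 86 days ago vs limit 90 → met
9. after-hours emergency contact absent → not met
Not met: 1, 4, 5, 9

1, 4, 5, 9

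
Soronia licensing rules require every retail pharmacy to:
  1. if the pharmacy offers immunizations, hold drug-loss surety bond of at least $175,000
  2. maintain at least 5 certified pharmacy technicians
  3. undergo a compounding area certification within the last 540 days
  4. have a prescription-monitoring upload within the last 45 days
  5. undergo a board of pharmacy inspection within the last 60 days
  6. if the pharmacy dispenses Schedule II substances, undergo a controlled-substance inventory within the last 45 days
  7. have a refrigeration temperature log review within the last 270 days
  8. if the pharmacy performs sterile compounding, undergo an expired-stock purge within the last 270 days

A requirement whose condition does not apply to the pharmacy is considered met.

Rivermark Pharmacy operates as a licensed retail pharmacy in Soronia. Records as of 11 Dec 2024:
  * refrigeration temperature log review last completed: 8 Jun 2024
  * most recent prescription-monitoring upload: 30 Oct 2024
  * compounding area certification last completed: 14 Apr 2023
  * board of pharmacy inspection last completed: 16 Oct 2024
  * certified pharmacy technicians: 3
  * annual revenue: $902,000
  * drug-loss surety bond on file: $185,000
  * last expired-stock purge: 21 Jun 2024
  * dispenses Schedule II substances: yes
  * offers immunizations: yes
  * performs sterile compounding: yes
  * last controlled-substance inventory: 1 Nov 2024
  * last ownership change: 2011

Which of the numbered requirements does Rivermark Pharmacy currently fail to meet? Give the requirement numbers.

1. condition 'offers immunizations' holds; drug-loss surety bond $185,000 ≥ $175,000 → met
2. certified pharmacy technicians 3 < 5 → not met
3. compounding area certification 607 days ago vs limit 540 → not met
4. prescription-monitoring upload 42 days ago vs limit 45 → met
5. board of pharmacy inspection 56 days ago vs limit 60 → met
6. condition 'dispenses Schedule II substances' holds; controlled-substance inventory 40 days ago vs limit 45 → met
7. refrigeration temperature log review 186 days ago vs limit 270 → met
8. condition 'performs sterile compounding' holds; expired-stock purge 173 days ago vs limit 270 → met
Not met: 2, 3

2, 3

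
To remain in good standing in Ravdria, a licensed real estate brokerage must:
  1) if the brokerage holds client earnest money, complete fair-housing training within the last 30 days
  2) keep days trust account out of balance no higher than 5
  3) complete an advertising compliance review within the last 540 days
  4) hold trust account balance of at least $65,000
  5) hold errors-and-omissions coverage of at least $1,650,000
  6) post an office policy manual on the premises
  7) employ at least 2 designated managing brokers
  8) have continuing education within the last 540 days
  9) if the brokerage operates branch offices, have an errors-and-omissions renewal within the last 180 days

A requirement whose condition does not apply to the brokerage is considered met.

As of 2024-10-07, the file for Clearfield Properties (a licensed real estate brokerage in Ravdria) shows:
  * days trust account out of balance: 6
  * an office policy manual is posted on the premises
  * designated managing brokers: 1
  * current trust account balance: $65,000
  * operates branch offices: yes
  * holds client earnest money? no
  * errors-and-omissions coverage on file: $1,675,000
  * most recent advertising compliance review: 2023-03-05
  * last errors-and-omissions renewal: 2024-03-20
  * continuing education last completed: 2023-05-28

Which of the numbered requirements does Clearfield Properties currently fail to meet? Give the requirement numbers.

1. condition 'holds client earnest money' does not hold → requirement n/a → met
2. days trust account out of balance 6 > 5 → not met
3. advertising compliance review 582 days ago vs limit 540 → not met
4. trust account balance $65,000 ≥ $65,000 → met
5. errors-and-omissions coverage $1,675,000 ≥ $1,650,000 → met
6. office policy manual present → met
7. designated managing brokers 1 < 2 → not met
8. continuing education 498 days ago vs limit 540 → met
9. condition 'operates branch offices' holds; errors-and-omissions renewal 201 days ago vs limit 180 → not met
Not met: 2, 3, 7, 9

2, 3, 7, 9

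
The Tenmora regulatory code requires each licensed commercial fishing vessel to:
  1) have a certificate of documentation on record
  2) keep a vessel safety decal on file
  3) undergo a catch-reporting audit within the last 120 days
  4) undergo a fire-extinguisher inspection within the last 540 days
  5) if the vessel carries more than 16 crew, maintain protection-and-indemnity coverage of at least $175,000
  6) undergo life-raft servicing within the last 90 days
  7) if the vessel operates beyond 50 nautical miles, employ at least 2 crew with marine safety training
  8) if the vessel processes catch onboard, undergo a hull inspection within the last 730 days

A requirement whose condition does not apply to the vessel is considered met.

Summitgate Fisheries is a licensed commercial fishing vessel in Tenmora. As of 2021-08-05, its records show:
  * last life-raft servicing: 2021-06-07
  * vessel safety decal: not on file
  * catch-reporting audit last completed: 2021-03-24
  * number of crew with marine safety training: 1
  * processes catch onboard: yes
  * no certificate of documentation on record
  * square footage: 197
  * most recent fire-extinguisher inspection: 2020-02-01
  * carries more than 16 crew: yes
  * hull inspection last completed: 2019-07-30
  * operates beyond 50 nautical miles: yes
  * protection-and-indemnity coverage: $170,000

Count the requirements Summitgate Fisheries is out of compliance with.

1. certificate of documentation absent → not met
2. vessel safety decal absent → not met
3. catch-reporting audit 134 days ago vs limit 120 → not met
4. fire-extinguisher inspection 551 days ago vs limit 540 → not met
5. condition 'carries more than 16 crew' holds; protection-and-indemnity coverage $170,000 < $175,000 → not met
6. life-raft servicing 59 days ago vs limit 90 → met
7. condition 'operates beyond 50 nautical miles' holds; crew with marine safety training 1 < 2 → not met
8. condition 'processes catch onboard' holds; hull inspection 737 days ago vs limit 730 → not met
Not met: 7 of 8

7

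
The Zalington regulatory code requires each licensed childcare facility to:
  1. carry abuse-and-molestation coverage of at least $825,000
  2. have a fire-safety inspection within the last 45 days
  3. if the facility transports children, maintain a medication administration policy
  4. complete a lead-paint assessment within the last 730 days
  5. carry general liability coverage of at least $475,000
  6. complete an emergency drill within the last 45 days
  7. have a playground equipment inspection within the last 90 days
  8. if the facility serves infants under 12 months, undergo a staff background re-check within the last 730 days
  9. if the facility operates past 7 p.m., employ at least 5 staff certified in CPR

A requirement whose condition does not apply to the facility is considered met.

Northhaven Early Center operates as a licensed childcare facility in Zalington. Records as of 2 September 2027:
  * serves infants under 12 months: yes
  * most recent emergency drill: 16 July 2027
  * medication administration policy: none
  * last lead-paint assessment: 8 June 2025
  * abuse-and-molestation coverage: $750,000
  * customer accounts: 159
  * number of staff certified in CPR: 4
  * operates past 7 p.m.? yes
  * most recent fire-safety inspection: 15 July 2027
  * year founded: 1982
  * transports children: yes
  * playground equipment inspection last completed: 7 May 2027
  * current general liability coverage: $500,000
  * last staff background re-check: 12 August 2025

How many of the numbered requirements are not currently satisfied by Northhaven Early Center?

8

1. abuse-and-molestation coverage $750,000 < $825,000 → not met
2. fire-safety inspection 49 days ago vs limit 45 → not met
3. condition 'transports children' holds; medication administration policy absent → not met
4. lead-paint assessment 816 days ago vs limit 730 → not met
5. general liability coverage $500,000 ≥ $475,000 → met
6. emergency drill 48 days ago vs limit 45 → not met
7. playground equipment inspection 118 days ago vs limit 90 → not met
8. condition 'serves infants under 12 months' holds; staff background re-check 751 days ago vs limit 730 → not met
9. condition 'operates past 7 p.m.' holds; staff certified in CPR 4 < 5 → not met
Not met: 8 of 9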